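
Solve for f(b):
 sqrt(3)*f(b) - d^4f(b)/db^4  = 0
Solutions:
 f(b) = C1*exp(-3^(1/8)*b) + C2*exp(3^(1/8)*b) + C3*sin(3^(1/8)*b) + C4*cos(3^(1/8)*b)


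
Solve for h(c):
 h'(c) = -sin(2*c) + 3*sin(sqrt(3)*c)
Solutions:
 h(c) = C1 + cos(2*c)/2 - sqrt(3)*cos(sqrt(3)*c)


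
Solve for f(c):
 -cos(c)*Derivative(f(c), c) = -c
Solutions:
 f(c) = C1 + Integral(c/cos(c), c)


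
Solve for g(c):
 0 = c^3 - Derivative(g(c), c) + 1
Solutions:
 g(c) = C1 + c^4/4 + c


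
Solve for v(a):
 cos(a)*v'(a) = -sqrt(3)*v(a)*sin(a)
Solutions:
 v(a) = C1*cos(a)^(sqrt(3))


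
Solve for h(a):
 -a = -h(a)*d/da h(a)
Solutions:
 h(a) = -sqrt(C1 + a^2)
 h(a) = sqrt(C1 + a^2)


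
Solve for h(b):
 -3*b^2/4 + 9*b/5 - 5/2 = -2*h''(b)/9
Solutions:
 h(b) = C1 + C2*b + 9*b^4/32 - 27*b^3/20 + 45*b^2/8


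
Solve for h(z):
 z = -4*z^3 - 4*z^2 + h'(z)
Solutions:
 h(z) = C1 + z^4 + 4*z^3/3 + z^2/2


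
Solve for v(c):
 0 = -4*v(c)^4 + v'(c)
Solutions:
 v(c) = (-1/(C1 + 12*c))^(1/3)
 v(c) = (-1/(C1 + 4*c))^(1/3)*(-3^(2/3) - 3*3^(1/6)*I)/6
 v(c) = (-1/(C1 + 4*c))^(1/3)*(-3^(2/3) + 3*3^(1/6)*I)/6


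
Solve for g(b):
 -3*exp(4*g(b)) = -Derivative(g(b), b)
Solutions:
 g(b) = log(-(-1/(C1 + 12*b))^(1/4))
 g(b) = log(-1/(C1 + 12*b))/4
 g(b) = log(-I*(-1/(C1 + 12*b))^(1/4))
 g(b) = log(I*(-1/(C1 + 12*b))^(1/4))


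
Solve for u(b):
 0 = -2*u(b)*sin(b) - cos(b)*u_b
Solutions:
 u(b) = C1*cos(b)^2


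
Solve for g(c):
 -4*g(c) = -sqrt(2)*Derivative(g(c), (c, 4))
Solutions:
 g(c) = C1*exp(-2^(3/8)*c) + C2*exp(2^(3/8)*c) + C3*sin(2^(3/8)*c) + C4*cos(2^(3/8)*c)


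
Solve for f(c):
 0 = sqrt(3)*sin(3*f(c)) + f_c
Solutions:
 f(c) = -acos((-C1 - exp(6*sqrt(3)*c))/(C1 - exp(6*sqrt(3)*c)))/3 + 2*pi/3
 f(c) = acos((-C1 - exp(6*sqrt(3)*c))/(C1 - exp(6*sqrt(3)*c)))/3


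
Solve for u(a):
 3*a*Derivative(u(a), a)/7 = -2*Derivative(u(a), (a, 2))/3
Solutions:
 u(a) = C1 + C2*erf(3*sqrt(7)*a/14)


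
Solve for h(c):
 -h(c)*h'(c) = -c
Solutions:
 h(c) = -sqrt(C1 + c^2)
 h(c) = sqrt(C1 + c^2)


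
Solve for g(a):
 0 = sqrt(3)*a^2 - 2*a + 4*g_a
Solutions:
 g(a) = C1 - sqrt(3)*a^3/12 + a^2/4


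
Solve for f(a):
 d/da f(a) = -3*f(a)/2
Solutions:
 f(a) = C1*exp(-3*a/2)


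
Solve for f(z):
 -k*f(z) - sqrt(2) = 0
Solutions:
 f(z) = -sqrt(2)/k


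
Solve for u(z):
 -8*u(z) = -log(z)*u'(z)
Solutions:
 u(z) = C1*exp(8*li(z))


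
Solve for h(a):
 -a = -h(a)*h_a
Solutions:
 h(a) = -sqrt(C1 + a^2)
 h(a) = sqrt(C1 + a^2)


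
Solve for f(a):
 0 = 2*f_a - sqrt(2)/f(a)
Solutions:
 f(a) = -sqrt(C1 + sqrt(2)*a)
 f(a) = sqrt(C1 + sqrt(2)*a)


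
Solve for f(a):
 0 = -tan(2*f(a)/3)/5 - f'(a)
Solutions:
 f(a) = -3*asin(C1*exp(-2*a/15))/2 + 3*pi/2
 f(a) = 3*asin(C1*exp(-2*a/15))/2


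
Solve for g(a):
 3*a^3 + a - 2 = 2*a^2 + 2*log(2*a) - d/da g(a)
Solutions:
 g(a) = C1 - 3*a^4/4 + 2*a^3/3 - a^2/2 + 2*a*log(a) + 2*a*log(2)


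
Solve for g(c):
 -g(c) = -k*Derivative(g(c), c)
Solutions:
 g(c) = C1*exp(c/k)


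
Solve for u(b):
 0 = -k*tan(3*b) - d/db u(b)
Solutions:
 u(b) = C1 + k*log(cos(3*b))/3


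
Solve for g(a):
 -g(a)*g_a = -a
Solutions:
 g(a) = -sqrt(C1 + a^2)
 g(a) = sqrt(C1 + a^2)


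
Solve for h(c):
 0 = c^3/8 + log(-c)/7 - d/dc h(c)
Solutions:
 h(c) = C1 + c^4/32 + c*log(-c)/7 - c/7


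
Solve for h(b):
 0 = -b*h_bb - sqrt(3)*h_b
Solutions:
 h(b) = C1 + C2*b^(1 - sqrt(3))


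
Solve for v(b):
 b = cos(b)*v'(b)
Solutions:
 v(b) = C1 + Integral(b/cos(b), b)


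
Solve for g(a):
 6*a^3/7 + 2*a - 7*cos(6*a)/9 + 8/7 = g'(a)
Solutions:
 g(a) = C1 + 3*a^4/14 + a^2 + 8*a/7 - 7*sin(6*a)/54


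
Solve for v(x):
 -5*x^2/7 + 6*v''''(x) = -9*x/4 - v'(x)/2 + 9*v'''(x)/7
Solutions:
 v(x) = C1 + C2*exp(x*(3*3^(1/3)/(7*sqrt(2359) + 340)^(1/3) + 6 + 3^(2/3)*(7*sqrt(2359) + 340)^(1/3))/84)*sin(3^(1/6)*x*(-(7*sqrt(2359) + 340)^(1/3) + 3^(2/3)/(7*sqrt(2359) + 340)^(1/3))/28) + C3*exp(x*(3*3^(1/3)/(7*sqrt(2359) + 340)^(1/3) + 6 + 3^(2/3)*(7*sqrt(2359) + 340)^(1/3))/84)*cos(3^(1/6)*x*(-(7*sqrt(2359) + 340)^(1/3) + 3^(2/3)/(7*sqrt(2359) + 340)^(1/3))/28) + C4*exp(x*(-3^(2/3)*(7*sqrt(2359) + 340)^(1/3) - 3*3^(1/3)/(7*sqrt(2359) + 340)^(1/3) + 3)/42) + 10*x^3/21 - 9*x^2/4 + 360*x/49


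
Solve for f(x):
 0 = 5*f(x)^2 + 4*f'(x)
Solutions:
 f(x) = 4/(C1 + 5*x)


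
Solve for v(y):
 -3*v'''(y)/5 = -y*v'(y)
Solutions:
 v(y) = C1 + Integral(C2*airyai(3^(2/3)*5^(1/3)*y/3) + C3*airybi(3^(2/3)*5^(1/3)*y/3), y)


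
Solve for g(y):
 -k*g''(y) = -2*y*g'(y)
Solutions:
 g(y) = C1 + C2*erf(y*sqrt(-1/k))/sqrt(-1/k)


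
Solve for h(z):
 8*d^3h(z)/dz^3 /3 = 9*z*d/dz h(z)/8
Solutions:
 h(z) = C1 + Integral(C2*airyai(3*z/4) + C3*airybi(3*z/4), z)


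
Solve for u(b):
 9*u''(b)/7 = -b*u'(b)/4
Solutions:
 u(b) = C1 + C2*erf(sqrt(14)*b/12)


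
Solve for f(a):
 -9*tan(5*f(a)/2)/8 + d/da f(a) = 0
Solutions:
 f(a) = -2*asin(C1*exp(45*a/16))/5 + 2*pi/5
 f(a) = 2*asin(C1*exp(45*a/16))/5


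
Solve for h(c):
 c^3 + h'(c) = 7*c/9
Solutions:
 h(c) = C1 - c^4/4 + 7*c^2/18


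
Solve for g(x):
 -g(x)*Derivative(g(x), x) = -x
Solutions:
 g(x) = -sqrt(C1 + x^2)
 g(x) = sqrt(C1 + x^2)


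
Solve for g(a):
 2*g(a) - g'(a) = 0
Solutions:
 g(a) = C1*exp(2*a)


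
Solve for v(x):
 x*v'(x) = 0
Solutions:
 v(x) = C1


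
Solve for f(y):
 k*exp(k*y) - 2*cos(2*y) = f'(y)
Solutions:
 f(y) = C1 + exp(k*y) - sin(2*y)


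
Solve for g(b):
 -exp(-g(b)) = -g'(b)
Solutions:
 g(b) = log(C1 + b)


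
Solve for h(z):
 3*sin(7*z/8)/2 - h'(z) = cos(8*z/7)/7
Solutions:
 h(z) = C1 - sin(8*z/7)/8 - 12*cos(7*z/8)/7


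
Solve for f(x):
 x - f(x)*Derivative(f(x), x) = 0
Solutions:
 f(x) = -sqrt(C1 + x^2)
 f(x) = sqrt(C1 + x^2)


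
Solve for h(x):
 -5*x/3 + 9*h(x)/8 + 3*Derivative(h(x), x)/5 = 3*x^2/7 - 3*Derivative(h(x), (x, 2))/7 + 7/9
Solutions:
 h(x) = 8*x^2/21 + 1016*x/945 + (C1*sin(sqrt(854)*x/20) + C2*cos(sqrt(854)*x/20))*exp(-7*x/10) - 17096/99225


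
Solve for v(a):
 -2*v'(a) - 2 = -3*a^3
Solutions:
 v(a) = C1 + 3*a^4/8 - a


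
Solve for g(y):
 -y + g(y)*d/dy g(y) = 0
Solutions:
 g(y) = -sqrt(C1 + y^2)
 g(y) = sqrt(C1 + y^2)


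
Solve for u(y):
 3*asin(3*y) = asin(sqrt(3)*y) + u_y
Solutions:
 u(y) = C1 + 3*y*asin(3*y) - y*asin(sqrt(3)*y) + sqrt(1 - 9*y^2) - sqrt(3)*sqrt(1 - 3*y^2)/3


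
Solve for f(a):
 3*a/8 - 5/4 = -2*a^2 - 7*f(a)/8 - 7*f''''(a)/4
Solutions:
 f(a) = -16*a^2/7 - 3*a/7 + (C1*sin(2^(1/4)*a/2) + C2*cos(2^(1/4)*a/2))*exp(-2^(1/4)*a/2) + (C3*sin(2^(1/4)*a/2) + C4*cos(2^(1/4)*a/2))*exp(2^(1/4)*a/2) + 10/7


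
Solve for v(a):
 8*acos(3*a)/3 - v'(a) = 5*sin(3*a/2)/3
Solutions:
 v(a) = C1 + 8*a*acos(3*a)/3 - 8*sqrt(1 - 9*a^2)/9 + 10*cos(3*a/2)/9


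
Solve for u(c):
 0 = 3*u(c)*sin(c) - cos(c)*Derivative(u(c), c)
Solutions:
 u(c) = C1/cos(c)^3


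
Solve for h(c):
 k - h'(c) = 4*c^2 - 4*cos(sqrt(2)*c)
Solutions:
 h(c) = C1 - 4*c^3/3 + c*k + 2*sqrt(2)*sin(sqrt(2)*c)


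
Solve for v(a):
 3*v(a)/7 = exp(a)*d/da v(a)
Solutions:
 v(a) = C1*exp(-3*exp(-a)/7)


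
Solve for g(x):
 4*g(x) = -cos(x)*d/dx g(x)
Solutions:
 g(x) = C1*(sin(x)^2 - 2*sin(x) + 1)/(sin(x)^2 + 2*sin(x) + 1)


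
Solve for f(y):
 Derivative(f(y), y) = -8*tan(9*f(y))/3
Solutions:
 f(y) = -asin(C1*exp(-24*y))/9 + pi/9
 f(y) = asin(C1*exp(-24*y))/9


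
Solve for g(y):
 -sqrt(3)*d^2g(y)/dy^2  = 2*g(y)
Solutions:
 g(y) = C1*sin(sqrt(2)*3^(3/4)*y/3) + C2*cos(sqrt(2)*3^(3/4)*y/3)


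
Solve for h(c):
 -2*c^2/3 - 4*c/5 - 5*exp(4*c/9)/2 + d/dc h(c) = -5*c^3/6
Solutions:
 h(c) = C1 - 5*c^4/24 + 2*c^3/9 + 2*c^2/5 + 45*exp(4*c/9)/8


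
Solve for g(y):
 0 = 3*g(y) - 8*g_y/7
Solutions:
 g(y) = C1*exp(21*y/8)


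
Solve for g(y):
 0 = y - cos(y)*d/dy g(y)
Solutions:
 g(y) = C1 + Integral(y/cos(y), y)


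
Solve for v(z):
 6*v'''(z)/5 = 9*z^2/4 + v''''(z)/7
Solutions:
 v(z) = C1 + C2*z + C3*z^2 + C4*exp(42*z/5) + z^5/32 + 25*z^4/1344 + 125*z^3/14112


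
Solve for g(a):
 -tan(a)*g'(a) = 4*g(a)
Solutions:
 g(a) = C1/sin(a)^4


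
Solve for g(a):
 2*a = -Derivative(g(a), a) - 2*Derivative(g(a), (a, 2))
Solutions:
 g(a) = C1 + C2*exp(-a/2) - a^2 + 4*a


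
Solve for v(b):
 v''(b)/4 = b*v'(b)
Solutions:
 v(b) = C1 + C2*erfi(sqrt(2)*b)


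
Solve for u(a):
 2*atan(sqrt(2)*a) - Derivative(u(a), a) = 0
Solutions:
 u(a) = C1 + 2*a*atan(sqrt(2)*a) - sqrt(2)*log(2*a^2 + 1)/2


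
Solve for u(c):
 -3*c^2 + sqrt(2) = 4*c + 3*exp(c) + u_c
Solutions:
 u(c) = C1 - c^3 - 2*c^2 + sqrt(2)*c - 3*exp(c)


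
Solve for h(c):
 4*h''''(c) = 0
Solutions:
 h(c) = C1 + C2*c + C3*c^2 + C4*c^3


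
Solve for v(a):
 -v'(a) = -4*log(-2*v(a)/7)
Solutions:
 -Integral(1/(log(-_y) - log(7) + log(2)), (_y, v(a)))/4 = C1 - a


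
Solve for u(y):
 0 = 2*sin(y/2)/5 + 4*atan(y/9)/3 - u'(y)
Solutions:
 u(y) = C1 + 4*y*atan(y/9)/3 - 6*log(y^2 + 81) - 4*cos(y/2)/5


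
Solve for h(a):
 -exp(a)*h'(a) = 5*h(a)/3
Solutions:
 h(a) = C1*exp(5*exp(-a)/3)


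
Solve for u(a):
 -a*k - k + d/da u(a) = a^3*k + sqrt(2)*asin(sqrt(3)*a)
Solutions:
 u(a) = C1 + a^4*k/4 + a^2*k/2 + a*k + sqrt(2)*(a*asin(sqrt(3)*a) + sqrt(3)*sqrt(1 - 3*a^2)/3)


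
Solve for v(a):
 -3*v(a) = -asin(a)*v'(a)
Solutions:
 v(a) = C1*exp(3*Integral(1/asin(a), a))


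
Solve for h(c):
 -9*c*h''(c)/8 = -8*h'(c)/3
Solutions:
 h(c) = C1 + C2*c^(91/27)


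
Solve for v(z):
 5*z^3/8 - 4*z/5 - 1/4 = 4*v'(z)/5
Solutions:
 v(z) = C1 + 25*z^4/128 - z^2/2 - 5*z/16


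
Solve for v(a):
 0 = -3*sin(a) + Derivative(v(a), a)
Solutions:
 v(a) = C1 - 3*cos(a)


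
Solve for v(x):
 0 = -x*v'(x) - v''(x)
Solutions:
 v(x) = C1 + C2*erf(sqrt(2)*x/2)


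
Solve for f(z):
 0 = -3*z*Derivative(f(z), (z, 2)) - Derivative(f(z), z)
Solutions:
 f(z) = C1 + C2*z^(2/3)


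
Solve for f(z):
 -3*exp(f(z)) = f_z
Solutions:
 f(z) = log(1/(C1 + 3*z))


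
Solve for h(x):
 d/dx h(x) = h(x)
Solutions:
 h(x) = C1*exp(x)


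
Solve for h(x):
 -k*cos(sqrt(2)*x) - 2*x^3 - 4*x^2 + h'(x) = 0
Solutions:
 h(x) = C1 + sqrt(2)*k*sin(sqrt(2)*x)/2 + x^4/2 + 4*x^3/3


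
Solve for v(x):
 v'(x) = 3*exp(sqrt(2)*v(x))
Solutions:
 v(x) = sqrt(2)*(2*log(-1/(C1 + 3*x)) - log(2))/4


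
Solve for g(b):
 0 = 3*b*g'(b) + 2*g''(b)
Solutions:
 g(b) = C1 + C2*erf(sqrt(3)*b/2)


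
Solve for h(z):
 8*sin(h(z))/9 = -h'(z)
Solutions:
 8*z/9 + log(cos(h(z)) - 1)/2 - log(cos(h(z)) + 1)/2 = C1


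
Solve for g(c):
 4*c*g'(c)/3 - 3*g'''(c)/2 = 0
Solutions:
 g(c) = C1 + Integral(C2*airyai(2*3^(1/3)*c/3) + C3*airybi(2*3^(1/3)*c/3), c)


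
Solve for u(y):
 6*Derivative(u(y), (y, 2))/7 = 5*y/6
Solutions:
 u(y) = C1 + C2*y + 35*y^3/216


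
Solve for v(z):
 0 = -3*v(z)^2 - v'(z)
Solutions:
 v(z) = 1/(C1 + 3*z)


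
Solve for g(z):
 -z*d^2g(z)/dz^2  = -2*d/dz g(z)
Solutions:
 g(z) = C1 + C2*z^3


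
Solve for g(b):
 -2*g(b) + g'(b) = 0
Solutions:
 g(b) = C1*exp(2*b)


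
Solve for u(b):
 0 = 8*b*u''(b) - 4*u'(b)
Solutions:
 u(b) = C1 + C2*b^(3/2)


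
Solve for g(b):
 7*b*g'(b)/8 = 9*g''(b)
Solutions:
 g(b) = C1 + C2*erfi(sqrt(7)*b/12)


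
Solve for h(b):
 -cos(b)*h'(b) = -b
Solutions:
 h(b) = C1 + Integral(b/cos(b), b)


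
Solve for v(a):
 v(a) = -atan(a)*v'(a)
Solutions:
 v(a) = C1*exp(-Integral(1/atan(a), a))


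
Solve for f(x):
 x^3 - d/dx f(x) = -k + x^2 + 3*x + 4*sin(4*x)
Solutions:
 f(x) = C1 + k*x + x^4/4 - x^3/3 - 3*x^2/2 + cos(4*x)


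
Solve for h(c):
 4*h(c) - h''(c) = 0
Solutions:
 h(c) = C1*exp(-2*c) + C2*exp(2*c)


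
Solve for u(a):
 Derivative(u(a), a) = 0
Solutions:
 u(a) = C1


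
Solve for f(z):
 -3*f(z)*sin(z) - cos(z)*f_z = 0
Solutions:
 f(z) = C1*cos(z)^3


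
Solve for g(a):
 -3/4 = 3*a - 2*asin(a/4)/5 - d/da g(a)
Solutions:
 g(a) = C1 + 3*a^2/2 - 2*a*asin(a/4)/5 + 3*a/4 - 2*sqrt(16 - a^2)/5


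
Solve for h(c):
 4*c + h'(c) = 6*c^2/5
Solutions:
 h(c) = C1 + 2*c^3/5 - 2*c^2


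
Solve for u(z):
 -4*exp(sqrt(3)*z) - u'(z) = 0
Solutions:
 u(z) = C1 - 4*sqrt(3)*exp(sqrt(3)*z)/3


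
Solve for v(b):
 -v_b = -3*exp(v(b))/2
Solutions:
 v(b) = log(-1/(C1 + 3*b)) + log(2)


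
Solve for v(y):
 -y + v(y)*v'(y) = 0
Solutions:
 v(y) = -sqrt(C1 + y^2)
 v(y) = sqrt(C1 + y^2)


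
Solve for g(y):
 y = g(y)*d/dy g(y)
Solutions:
 g(y) = -sqrt(C1 + y^2)
 g(y) = sqrt(C1 + y^2)


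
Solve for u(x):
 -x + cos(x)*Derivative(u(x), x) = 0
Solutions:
 u(x) = C1 + Integral(x/cos(x), x)


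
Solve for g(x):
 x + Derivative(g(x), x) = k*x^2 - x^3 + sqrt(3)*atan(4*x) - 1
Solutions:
 g(x) = C1 + k*x^3/3 - x^4/4 - x^2/2 - x + sqrt(3)*(x*atan(4*x) - log(16*x^2 + 1)/8)


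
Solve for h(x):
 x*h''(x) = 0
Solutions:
 h(x) = C1 + C2*x


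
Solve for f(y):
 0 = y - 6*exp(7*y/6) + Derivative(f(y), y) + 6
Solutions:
 f(y) = C1 - y^2/2 - 6*y + 36*exp(7*y/6)/7


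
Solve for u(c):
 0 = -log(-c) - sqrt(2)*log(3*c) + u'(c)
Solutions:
 u(c) = C1 + c*(1 + sqrt(2))*log(c) + c*(-sqrt(2) - 1 + sqrt(2)*log(3) + I*pi)


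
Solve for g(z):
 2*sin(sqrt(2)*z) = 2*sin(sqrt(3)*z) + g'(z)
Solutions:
 g(z) = C1 - sqrt(2)*cos(sqrt(2)*z) + 2*sqrt(3)*cos(sqrt(3)*z)/3


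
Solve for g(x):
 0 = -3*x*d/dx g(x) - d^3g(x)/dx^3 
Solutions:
 g(x) = C1 + Integral(C2*airyai(-3^(1/3)*x) + C3*airybi(-3^(1/3)*x), x)


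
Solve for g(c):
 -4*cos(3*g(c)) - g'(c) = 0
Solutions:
 g(c) = -asin((C1 + exp(24*c))/(C1 - exp(24*c)))/3 + pi/3
 g(c) = asin((C1 + exp(24*c))/(C1 - exp(24*c)))/3


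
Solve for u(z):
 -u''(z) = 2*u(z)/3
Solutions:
 u(z) = C1*sin(sqrt(6)*z/3) + C2*cos(sqrt(6)*z/3)


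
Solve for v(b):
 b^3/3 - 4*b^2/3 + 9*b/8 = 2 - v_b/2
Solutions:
 v(b) = C1 - b^4/6 + 8*b^3/9 - 9*b^2/8 + 4*b


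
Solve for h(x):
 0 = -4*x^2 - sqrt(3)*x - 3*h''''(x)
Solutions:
 h(x) = C1 + C2*x + C3*x^2 + C4*x^3 - x^6/270 - sqrt(3)*x^5/360


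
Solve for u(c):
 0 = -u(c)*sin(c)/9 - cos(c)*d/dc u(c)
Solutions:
 u(c) = C1*cos(c)^(1/9)


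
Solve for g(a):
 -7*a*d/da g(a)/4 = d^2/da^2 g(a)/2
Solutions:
 g(a) = C1 + C2*erf(sqrt(7)*a/2)


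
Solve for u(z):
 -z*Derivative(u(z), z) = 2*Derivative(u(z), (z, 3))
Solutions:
 u(z) = C1 + Integral(C2*airyai(-2^(2/3)*z/2) + C3*airybi(-2^(2/3)*z/2), z)


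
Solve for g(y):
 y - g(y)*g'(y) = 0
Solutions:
 g(y) = -sqrt(C1 + y^2)
 g(y) = sqrt(C1 + y^2)


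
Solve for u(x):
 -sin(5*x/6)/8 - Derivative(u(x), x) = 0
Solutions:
 u(x) = C1 + 3*cos(5*x/6)/20


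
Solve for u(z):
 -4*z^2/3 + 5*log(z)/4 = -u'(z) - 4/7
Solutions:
 u(z) = C1 + 4*z^3/9 - 5*z*log(z)/4 + 19*z/28


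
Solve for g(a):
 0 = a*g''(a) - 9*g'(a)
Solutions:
 g(a) = C1 + C2*a^10


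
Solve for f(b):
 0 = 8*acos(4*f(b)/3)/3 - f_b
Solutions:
 Integral(1/acos(4*_y/3), (_y, f(b))) = C1 + 8*b/3


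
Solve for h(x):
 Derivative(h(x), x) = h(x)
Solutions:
 h(x) = C1*exp(x)


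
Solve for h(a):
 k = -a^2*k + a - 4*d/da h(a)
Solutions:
 h(a) = C1 - a^3*k/12 + a^2/8 - a*k/4


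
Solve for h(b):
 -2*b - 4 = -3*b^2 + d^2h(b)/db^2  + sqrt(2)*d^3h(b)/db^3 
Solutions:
 h(b) = C1 + C2*b + C3*exp(-sqrt(2)*b/2) + b^4/4 + b^3*(-sqrt(2) - 1/3) + b^2*(sqrt(2) + 4)


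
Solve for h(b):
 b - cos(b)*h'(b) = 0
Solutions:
 h(b) = C1 + Integral(b/cos(b), b)


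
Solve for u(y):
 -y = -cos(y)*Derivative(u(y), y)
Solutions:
 u(y) = C1 + Integral(y/cos(y), y)


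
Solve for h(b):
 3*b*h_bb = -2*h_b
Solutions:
 h(b) = C1 + C2*b^(1/3)


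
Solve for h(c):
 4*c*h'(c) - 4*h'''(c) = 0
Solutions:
 h(c) = C1 + Integral(C2*airyai(c) + C3*airybi(c), c)


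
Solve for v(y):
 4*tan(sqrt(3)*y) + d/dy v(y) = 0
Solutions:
 v(y) = C1 + 4*sqrt(3)*log(cos(sqrt(3)*y))/3


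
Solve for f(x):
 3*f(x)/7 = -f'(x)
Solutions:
 f(x) = C1*exp(-3*x/7)


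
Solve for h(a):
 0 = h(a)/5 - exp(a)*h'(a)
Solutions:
 h(a) = C1*exp(-exp(-a)/5)


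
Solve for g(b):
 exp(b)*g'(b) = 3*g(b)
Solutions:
 g(b) = C1*exp(-3*exp(-b))


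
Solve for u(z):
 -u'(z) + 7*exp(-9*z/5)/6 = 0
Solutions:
 u(z) = C1 - 35*exp(-9*z/5)/54


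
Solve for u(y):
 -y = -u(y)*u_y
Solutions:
 u(y) = -sqrt(C1 + y^2)
 u(y) = sqrt(C1 + y^2)


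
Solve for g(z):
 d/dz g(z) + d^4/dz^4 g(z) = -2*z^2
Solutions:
 g(z) = C1 + C4*exp(-z) - 2*z^3/3 + (C2*sin(sqrt(3)*z/2) + C3*cos(sqrt(3)*z/2))*exp(z/2)


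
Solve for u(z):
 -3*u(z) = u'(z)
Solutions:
 u(z) = C1*exp(-3*z)


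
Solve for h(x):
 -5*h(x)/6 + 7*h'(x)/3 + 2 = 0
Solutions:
 h(x) = C1*exp(5*x/14) + 12/5


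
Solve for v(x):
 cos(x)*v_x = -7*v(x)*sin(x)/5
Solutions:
 v(x) = C1*cos(x)^(7/5)


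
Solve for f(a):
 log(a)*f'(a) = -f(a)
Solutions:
 f(a) = C1*exp(-li(a))


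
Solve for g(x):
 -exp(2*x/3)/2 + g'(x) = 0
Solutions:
 g(x) = C1 + 3*exp(2*x/3)/4


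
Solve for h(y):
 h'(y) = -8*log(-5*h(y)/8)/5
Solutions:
 5*Integral(1/(log(-_y) - 3*log(2) + log(5)), (_y, h(y)))/8 = C1 - y


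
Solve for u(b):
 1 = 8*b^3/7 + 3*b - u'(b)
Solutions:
 u(b) = C1 + 2*b^4/7 + 3*b^2/2 - b


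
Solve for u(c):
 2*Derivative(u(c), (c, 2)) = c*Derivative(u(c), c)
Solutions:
 u(c) = C1 + C2*erfi(c/2)


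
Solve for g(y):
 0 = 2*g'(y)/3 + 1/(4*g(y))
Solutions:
 g(y) = -sqrt(C1 - 3*y)/2
 g(y) = sqrt(C1 - 3*y)/2


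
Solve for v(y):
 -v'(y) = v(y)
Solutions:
 v(y) = C1*exp(-y)


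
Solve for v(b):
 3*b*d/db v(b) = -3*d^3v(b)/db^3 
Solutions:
 v(b) = C1 + Integral(C2*airyai(-b) + C3*airybi(-b), b)


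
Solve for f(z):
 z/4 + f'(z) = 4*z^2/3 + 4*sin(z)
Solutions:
 f(z) = C1 + 4*z^3/9 - z^2/8 - 4*cos(z)


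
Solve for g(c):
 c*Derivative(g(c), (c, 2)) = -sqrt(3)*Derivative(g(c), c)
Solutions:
 g(c) = C1 + C2*c^(1 - sqrt(3))


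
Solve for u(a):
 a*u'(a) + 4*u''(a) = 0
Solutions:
 u(a) = C1 + C2*erf(sqrt(2)*a/4)


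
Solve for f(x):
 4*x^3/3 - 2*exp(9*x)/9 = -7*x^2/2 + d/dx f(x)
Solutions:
 f(x) = C1 + x^4/3 + 7*x^3/6 - 2*exp(9*x)/81


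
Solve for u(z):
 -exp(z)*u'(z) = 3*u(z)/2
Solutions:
 u(z) = C1*exp(3*exp(-z)/2)


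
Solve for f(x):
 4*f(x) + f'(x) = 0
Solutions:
 f(x) = C1*exp(-4*x)


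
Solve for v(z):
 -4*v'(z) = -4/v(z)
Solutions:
 v(z) = -sqrt(C1 + 2*z)
 v(z) = sqrt(C1 + 2*z)


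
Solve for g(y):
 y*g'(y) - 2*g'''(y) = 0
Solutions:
 g(y) = C1 + Integral(C2*airyai(2^(2/3)*y/2) + C3*airybi(2^(2/3)*y/2), y)


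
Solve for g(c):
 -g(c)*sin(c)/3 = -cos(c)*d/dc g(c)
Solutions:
 g(c) = C1/cos(c)^(1/3)


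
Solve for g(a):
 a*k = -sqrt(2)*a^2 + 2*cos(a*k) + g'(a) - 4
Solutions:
 g(a) = C1 + sqrt(2)*a^3/3 + a^2*k/2 + 4*a - 2*sin(a*k)/k


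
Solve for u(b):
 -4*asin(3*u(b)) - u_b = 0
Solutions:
 Integral(1/asin(3*_y), (_y, u(b))) = C1 - 4*b


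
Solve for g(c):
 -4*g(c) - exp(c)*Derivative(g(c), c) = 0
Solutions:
 g(c) = C1*exp(4*exp(-c))


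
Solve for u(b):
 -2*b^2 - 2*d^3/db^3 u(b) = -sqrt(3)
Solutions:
 u(b) = C1 + C2*b + C3*b^2 - b^5/60 + sqrt(3)*b^3/12


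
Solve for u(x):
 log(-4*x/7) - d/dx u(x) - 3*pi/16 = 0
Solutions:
 u(x) = C1 + x*log(-x) + x*(-log(7) - 1 - 3*pi/16 + 2*log(2))


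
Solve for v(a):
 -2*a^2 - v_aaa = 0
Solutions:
 v(a) = C1 + C2*a + C3*a^2 - a^5/30


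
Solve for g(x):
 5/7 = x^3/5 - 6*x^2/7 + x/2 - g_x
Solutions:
 g(x) = C1 + x^4/20 - 2*x^3/7 + x^2/4 - 5*x/7


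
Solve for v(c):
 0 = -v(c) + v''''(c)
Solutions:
 v(c) = C1*exp(-c) + C2*exp(c) + C3*sin(c) + C4*cos(c)


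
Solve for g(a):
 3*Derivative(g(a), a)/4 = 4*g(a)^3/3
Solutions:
 g(a) = -3*sqrt(2)*sqrt(-1/(C1 + 16*a))/2
 g(a) = 3*sqrt(2)*sqrt(-1/(C1 + 16*a))/2


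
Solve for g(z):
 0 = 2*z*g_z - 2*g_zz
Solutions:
 g(z) = C1 + C2*erfi(sqrt(2)*z/2)


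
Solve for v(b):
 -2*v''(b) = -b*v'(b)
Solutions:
 v(b) = C1 + C2*erfi(b/2)


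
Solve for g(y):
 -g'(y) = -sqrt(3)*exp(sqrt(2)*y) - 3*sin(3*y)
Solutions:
 g(y) = C1 + sqrt(6)*exp(sqrt(2)*y)/2 - cos(3*y)


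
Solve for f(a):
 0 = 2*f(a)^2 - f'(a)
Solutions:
 f(a) = -1/(C1 + 2*a)


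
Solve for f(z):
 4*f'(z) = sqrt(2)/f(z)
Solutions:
 f(z) = -sqrt(C1 + 2*sqrt(2)*z)/2
 f(z) = sqrt(C1 + 2*sqrt(2)*z)/2


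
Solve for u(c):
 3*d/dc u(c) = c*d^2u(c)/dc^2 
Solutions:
 u(c) = C1 + C2*c^4


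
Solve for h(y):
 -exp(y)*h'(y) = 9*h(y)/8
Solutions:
 h(y) = C1*exp(9*exp(-y)/8)


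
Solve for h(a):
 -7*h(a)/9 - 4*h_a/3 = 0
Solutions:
 h(a) = C1*exp(-7*a/12)


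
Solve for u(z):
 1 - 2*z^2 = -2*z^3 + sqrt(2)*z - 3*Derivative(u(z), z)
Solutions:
 u(z) = C1 - z^4/6 + 2*z^3/9 + sqrt(2)*z^2/6 - z/3


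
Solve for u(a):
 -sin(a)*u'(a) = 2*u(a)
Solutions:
 u(a) = C1*(cos(a) + 1)/(cos(a) - 1)


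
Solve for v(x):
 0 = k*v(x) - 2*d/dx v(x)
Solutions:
 v(x) = C1*exp(k*x/2)


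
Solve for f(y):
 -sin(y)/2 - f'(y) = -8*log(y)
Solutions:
 f(y) = C1 + 8*y*log(y) - 8*y + cos(y)/2


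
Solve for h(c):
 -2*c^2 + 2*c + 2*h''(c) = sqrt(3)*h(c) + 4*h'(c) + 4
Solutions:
 h(c) = C1*exp(c*(-sqrt(2)*sqrt(sqrt(3) + 2)/2 + 1)) + C2*exp(c*(1 + sqrt(2)*sqrt(sqrt(3) + 2)/2)) - 2*sqrt(3)*c^2/3 + 2*sqrt(3)*c/3 + 16*c/3 - 76*sqrt(3)/9 - 16/3


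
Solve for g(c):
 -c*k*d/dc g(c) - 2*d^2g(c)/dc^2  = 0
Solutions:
 g(c) = Piecewise((-sqrt(pi)*C1*erf(c*sqrt(k)/2)/sqrt(k) - C2, (k > 0) | (k < 0)), (-C1*c - C2, True))


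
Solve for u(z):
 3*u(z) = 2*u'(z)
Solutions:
 u(z) = C1*exp(3*z/2)


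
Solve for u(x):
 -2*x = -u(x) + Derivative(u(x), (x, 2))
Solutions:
 u(x) = C1*exp(-x) + C2*exp(x) + 2*x


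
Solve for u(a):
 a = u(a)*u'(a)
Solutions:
 u(a) = -sqrt(C1 + a^2)
 u(a) = sqrt(C1 + a^2)


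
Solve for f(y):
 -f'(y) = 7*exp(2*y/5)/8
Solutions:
 f(y) = C1 - 35*exp(2*y/5)/16


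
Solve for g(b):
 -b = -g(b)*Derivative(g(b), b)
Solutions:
 g(b) = -sqrt(C1 + b^2)
 g(b) = sqrt(C1 + b^2)


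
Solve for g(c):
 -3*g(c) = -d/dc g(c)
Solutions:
 g(c) = C1*exp(3*c)


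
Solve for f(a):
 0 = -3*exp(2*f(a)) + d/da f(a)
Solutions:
 f(a) = log(-sqrt(-1/(C1 + 3*a))) - log(2)/2
 f(a) = log(-1/(C1 + 3*a))/2 - log(2)/2


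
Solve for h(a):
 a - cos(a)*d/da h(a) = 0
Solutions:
 h(a) = C1 + Integral(a/cos(a), a)


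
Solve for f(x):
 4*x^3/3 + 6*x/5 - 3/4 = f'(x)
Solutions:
 f(x) = C1 + x^4/3 + 3*x^2/5 - 3*x/4


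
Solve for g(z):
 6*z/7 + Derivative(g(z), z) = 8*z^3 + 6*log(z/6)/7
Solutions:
 g(z) = C1 + 2*z^4 - 3*z^2/7 + 6*z*log(z)/7 - 6*z*log(6)/7 - 6*z/7


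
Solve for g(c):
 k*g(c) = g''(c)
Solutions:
 g(c) = C1*exp(-c*sqrt(k)) + C2*exp(c*sqrt(k))


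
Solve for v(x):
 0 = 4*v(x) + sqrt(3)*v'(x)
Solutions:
 v(x) = C1*exp(-4*sqrt(3)*x/3)


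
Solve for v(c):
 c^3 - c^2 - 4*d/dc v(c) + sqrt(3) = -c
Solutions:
 v(c) = C1 + c^4/16 - c^3/12 + c^2/8 + sqrt(3)*c/4


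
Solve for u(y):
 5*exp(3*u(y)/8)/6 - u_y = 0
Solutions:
 u(y) = 8*log(-1/(C1 + 5*y))/3 + 32*log(2)/3
 u(y) = 8*log(2^(1/3)*(-1/(C1 + 5*y))^(1/3)*(-1 - sqrt(3)*I))
 u(y) = 8*log(2^(1/3)*(-1/(C1 + 5*y))^(1/3)*(-1 + sqrt(3)*I))


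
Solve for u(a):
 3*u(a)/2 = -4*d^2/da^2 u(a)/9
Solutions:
 u(a) = C1*sin(3*sqrt(6)*a/4) + C2*cos(3*sqrt(6)*a/4)


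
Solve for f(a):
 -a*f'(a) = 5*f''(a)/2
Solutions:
 f(a) = C1 + C2*erf(sqrt(5)*a/5)


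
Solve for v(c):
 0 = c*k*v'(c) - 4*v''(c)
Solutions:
 v(c) = Piecewise((-sqrt(2)*sqrt(pi)*C1*erf(sqrt(2)*c*sqrt(-k)/4)/sqrt(-k) - C2, (k > 0) | (k < 0)), (-C1*c - C2, True))


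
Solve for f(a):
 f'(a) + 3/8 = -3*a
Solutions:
 f(a) = C1 - 3*a^2/2 - 3*a/8


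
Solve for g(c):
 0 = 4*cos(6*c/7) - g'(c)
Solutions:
 g(c) = C1 + 14*sin(6*c/7)/3


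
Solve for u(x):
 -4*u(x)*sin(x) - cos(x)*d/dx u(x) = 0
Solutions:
 u(x) = C1*cos(x)^4


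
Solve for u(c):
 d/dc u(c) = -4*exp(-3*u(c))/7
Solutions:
 u(c) = log(C1 - 12*c/7)/3
 u(c) = log((-1 - sqrt(3)*I)*(C1 - 12*c/7)^(1/3)/2)
 u(c) = log((-1 + sqrt(3)*I)*(C1 - 12*c/7)^(1/3)/2)


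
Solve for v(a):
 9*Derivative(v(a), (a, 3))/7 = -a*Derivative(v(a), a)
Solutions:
 v(a) = C1 + Integral(C2*airyai(-21^(1/3)*a/3) + C3*airybi(-21^(1/3)*a/3), a)


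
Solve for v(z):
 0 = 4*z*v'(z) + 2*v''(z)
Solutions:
 v(z) = C1 + C2*erf(z)


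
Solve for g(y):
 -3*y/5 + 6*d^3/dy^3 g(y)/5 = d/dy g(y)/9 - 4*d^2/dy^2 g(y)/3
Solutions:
 g(y) = C1 + C2*exp(y*(-10 + sqrt(130))/18) + C3*exp(-y*(10 + sqrt(130))/18) - 27*y^2/10 - 324*y/5


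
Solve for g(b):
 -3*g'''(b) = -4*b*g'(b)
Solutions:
 g(b) = C1 + Integral(C2*airyai(6^(2/3)*b/3) + C3*airybi(6^(2/3)*b/3), b)


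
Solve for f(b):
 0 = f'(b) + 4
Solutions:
 f(b) = C1 - 4*b


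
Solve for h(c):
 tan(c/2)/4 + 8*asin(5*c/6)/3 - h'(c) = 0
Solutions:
 h(c) = C1 + 8*c*asin(5*c/6)/3 + 8*sqrt(36 - 25*c^2)/15 - log(cos(c/2))/2


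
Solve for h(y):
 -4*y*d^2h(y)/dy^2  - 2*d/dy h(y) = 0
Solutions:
 h(y) = C1 + C2*sqrt(y)


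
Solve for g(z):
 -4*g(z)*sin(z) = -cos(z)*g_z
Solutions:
 g(z) = C1/cos(z)^4


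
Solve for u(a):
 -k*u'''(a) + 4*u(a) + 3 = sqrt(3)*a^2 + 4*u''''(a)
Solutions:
 u(a) = C1*exp(a*(-3*k - sqrt(3)*sqrt(3*k^2 + 16*6^(1/3)*(-9*k^2 + sqrt(3)*sqrt(27*k^4 + 65536))^(1/3) - 512*6^(2/3)/(-9*k^2 + sqrt(3)*sqrt(27*k^4 + 65536))^(1/3)) + sqrt(6)*sqrt(3*sqrt(3)*k^3/sqrt(3*k^2 + 16*6^(1/3)*(-9*k^2 + sqrt(3)*sqrt(27*k^4 + 65536))^(1/3) - 512*6^(2/3)/(-9*k^2 + sqrt(3)*sqrt(27*k^4 + 65536))^(1/3)) + 3*k^2 - 8*6^(1/3)*(-9*k^2 + sqrt(3)*sqrt(27*k^4 + 65536))^(1/3) + 256*6^(2/3)/(-9*k^2 + sqrt(3)*sqrt(27*k^4 + 65536))^(1/3)))/48) + C2*exp(a*(-3*k + sqrt(3)*sqrt(3*k^2 + 16*6^(1/3)*(-9*k^2 + sqrt(3)*sqrt(27*k^4 + 65536))^(1/3) - 512*6^(2/3)/(-9*k^2 + sqrt(3)*sqrt(27*k^4 + 65536))^(1/3)) - sqrt(6)*sqrt(-3*sqrt(3)*k^3/sqrt(3*k^2 + 16*6^(1/3)*(-9*k^2 + sqrt(3)*sqrt(27*k^4 + 65536))^(1/3) - 512*6^(2/3)/(-9*k^2 + sqrt(3)*sqrt(27*k^4 + 65536))^(1/3)) + 3*k^2 - 8*6^(1/3)*(-9*k^2 + sqrt(3)*sqrt(27*k^4 + 65536))^(1/3) + 256*6^(2/3)/(-9*k^2 + sqrt(3)*sqrt(27*k^4 + 65536))^(1/3)))/48) + C3*exp(a*(-3*k + sqrt(3)*sqrt(3*k^2 + 16*6^(1/3)*(-9*k^2 + sqrt(3)*sqrt(27*k^4 + 65536))^(1/3) - 512*6^(2/3)/(-9*k^2 + sqrt(3)*sqrt(27*k^4 + 65536))^(1/3)) + sqrt(6)*sqrt(-3*sqrt(3)*k^3/sqrt(3*k^2 + 16*6^(1/3)*(-9*k^2 + sqrt(3)*sqrt(27*k^4 + 65536))^(1/3) - 512*6^(2/3)/(-9*k^2 + sqrt(3)*sqrt(27*k^4 + 65536))^(1/3)) + 3*k^2 - 8*6^(1/3)*(-9*k^2 + sqrt(3)*sqrt(27*k^4 + 65536))^(1/3) + 256*6^(2/3)/(-9*k^2 + sqrt(3)*sqrt(27*k^4 + 65536))^(1/3)))/48) + C4*exp(-a*(3*k + sqrt(3)*sqrt(3*k^2 + 16*6^(1/3)*(-9*k^2 + sqrt(3)*sqrt(27*k^4 + 65536))^(1/3) - 512*6^(2/3)/(-9*k^2 + sqrt(3)*sqrt(27*k^4 + 65536))^(1/3)) + sqrt(6)*sqrt(3*sqrt(3)*k^3/sqrt(3*k^2 + 16*6^(1/3)*(-9*k^2 + sqrt(3)*sqrt(27*k^4 + 65536))^(1/3) - 512*6^(2/3)/(-9*k^2 + sqrt(3)*sqrt(27*k^4 + 65536))^(1/3)) + 3*k^2 - 8*6^(1/3)*(-9*k^2 + sqrt(3)*sqrt(27*k^4 + 65536))^(1/3) + 256*6^(2/3)/(-9*k^2 + sqrt(3)*sqrt(27*k^4 + 65536))^(1/3)))/48) + sqrt(3)*a^2/4 - 3/4


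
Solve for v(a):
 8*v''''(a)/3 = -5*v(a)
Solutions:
 v(a) = (C1*sin(15^(1/4)*2^(3/4)*a/4) + C2*cos(15^(1/4)*2^(3/4)*a/4))*exp(-15^(1/4)*2^(3/4)*a/4) + (C3*sin(15^(1/4)*2^(3/4)*a/4) + C4*cos(15^(1/4)*2^(3/4)*a/4))*exp(15^(1/4)*2^(3/4)*a/4)


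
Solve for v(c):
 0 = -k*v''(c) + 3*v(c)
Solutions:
 v(c) = C1*exp(-sqrt(3)*c*sqrt(1/k)) + C2*exp(sqrt(3)*c*sqrt(1/k))


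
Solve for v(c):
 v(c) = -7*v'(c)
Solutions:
 v(c) = C1*exp(-c/7)


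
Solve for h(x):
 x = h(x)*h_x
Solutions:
 h(x) = -sqrt(C1 + x^2)
 h(x) = sqrt(C1 + x^2)


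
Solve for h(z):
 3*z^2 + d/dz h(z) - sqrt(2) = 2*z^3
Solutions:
 h(z) = C1 + z^4/2 - z^3 + sqrt(2)*z


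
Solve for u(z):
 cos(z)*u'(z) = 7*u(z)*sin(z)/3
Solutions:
 u(z) = C1/cos(z)^(7/3)


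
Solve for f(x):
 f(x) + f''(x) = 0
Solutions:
 f(x) = C1*sin(x) + C2*cos(x)


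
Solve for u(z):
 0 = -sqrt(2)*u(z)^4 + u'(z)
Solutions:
 u(z) = (-1/(C1 + 3*sqrt(2)*z))^(1/3)
 u(z) = (-1/(C1 + sqrt(2)*z))^(1/3)*(-3^(2/3) - 3*3^(1/6)*I)/6
 u(z) = (-1/(C1 + sqrt(2)*z))^(1/3)*(-3^(2/3) + 3*3^(1/6)*I)/6


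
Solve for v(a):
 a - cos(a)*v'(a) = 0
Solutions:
 v(a) = C1 + Integral(a/cos(a), a)


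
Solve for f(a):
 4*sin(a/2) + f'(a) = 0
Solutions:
 f(a) = C1 + 8*cos(a/2)


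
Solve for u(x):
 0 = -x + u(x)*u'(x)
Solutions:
 u(x) = -sqrt(C1 + x^2)
 u(x) = sqrt(C1 + x^2)


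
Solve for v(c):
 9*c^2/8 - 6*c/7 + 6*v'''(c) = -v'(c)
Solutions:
 v(c) = C1 + C2*sin(sqrt(6)*c/6) + C3*cos(sqrt(6)*c/6) - 3*c^3/8 + 3*c^2/7 + 27*c/2


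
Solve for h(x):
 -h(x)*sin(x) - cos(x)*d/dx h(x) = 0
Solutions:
 h(x) = C1*cos(x)


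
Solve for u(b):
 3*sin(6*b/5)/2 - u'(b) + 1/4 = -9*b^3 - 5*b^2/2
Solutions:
 u(b) = C1 + 9*b^4/4 + 5*b^3/6 + b/4 - 5*cos(6*b/5)/4


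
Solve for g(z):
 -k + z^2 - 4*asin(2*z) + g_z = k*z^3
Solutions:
 g(z) = C1 + k*z^4/4 + k*z - z^3/3 + 4*z*asin(2*z) + 2*sqrt(1 - 4*z^2)


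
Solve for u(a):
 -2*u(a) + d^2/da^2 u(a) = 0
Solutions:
 u(a) = C1*exp(-sqrt(2)*a) + C2*exp(sqrt(2)*a)


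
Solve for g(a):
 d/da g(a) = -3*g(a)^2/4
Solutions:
 g(a) = 4/(C1 + 3*a)


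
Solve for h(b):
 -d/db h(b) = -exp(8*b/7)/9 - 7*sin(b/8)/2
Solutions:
 h(b) = C1 + 7*exp(8*b/7)/72 - 28*cos(b/8)


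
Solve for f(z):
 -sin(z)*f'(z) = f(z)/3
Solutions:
 f(z) = C1*(cos(z) + 1)^(1/6)/(cos(z) - 1)^(1/6)


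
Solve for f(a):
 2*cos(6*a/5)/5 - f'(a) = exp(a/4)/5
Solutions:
 f(a) = C1 - 4*exp(a/4)/5 + sin(6*a/5)/3


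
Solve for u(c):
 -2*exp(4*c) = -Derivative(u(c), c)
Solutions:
 u(c) = C1 + exp(4*c)/2


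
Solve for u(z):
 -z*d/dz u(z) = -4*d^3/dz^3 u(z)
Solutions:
 u(z) = C1 + Integral(C2*airyai(2^(1/3)*z/2) + C3*airybi(2^(1/3)*z/2), z)


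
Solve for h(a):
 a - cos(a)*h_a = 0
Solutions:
 h(a) = C1 + Integral(a/cos(a), a)


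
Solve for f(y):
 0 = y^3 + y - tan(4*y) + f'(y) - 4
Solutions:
 f(y) = C1 - y^4/4 - y^2/2 + 4*y - log(cos(4*y))/4


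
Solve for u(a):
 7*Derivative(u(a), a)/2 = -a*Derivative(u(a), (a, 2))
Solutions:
 u(a) = C1 + C2/a^(5/2)


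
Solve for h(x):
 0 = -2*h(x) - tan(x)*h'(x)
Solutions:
 h(x) = C1/sin(x)^2


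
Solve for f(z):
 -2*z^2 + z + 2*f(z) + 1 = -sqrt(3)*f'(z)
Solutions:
 f(z) = C1*exp(-2*sqrt(3)*z/3) + z^2 - sqrt(3)*z - z/2 + sqrt(3)/4 + 1


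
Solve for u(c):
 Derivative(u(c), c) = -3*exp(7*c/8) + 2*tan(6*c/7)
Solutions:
 u(c) = C1 - 24*exp(7*c/8)/7 - 7*log(cos(6*c/7))/3


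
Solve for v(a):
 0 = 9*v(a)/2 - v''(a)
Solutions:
 v(a) = C1*exp(-3*sqrt(2)*a/2) + C2*exp(3*sqrt(2)*a/2)


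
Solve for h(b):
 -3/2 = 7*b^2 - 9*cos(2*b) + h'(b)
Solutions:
 h(b) = C1 - 7*b^3/3 - 3*b/2 + 9*sin(b)*cos(b)


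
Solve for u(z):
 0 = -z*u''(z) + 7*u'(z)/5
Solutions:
 u(z) = C1 + C2*z^(12/5)


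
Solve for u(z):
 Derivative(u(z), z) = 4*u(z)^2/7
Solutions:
 u(z) = -7/(C1 + 4*z)


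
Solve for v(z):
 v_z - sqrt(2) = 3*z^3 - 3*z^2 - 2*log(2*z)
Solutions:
 v(z) = C1 + 3*z^4/4 - z^3 - 2*z*log(z) - z*log(4) + sqrt(2)*z + 2*z


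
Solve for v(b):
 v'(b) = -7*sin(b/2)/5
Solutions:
 v(b) = C1 + 14*cos(b/2)/5


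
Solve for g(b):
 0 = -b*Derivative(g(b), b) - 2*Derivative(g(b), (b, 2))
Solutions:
 g(b) = C1 + C2*erf(b/2)


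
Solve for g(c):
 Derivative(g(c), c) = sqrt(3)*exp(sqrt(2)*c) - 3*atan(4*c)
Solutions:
 g(c) = C1 - 3*c*atan(4*c) + sqrt(6)*exp(sqrt(2)*c)/2 + 3*log(16*c^2 + 1)/8


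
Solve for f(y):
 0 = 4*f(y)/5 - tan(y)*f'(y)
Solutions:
 f(y) = C1*sin(y)^(4/5)


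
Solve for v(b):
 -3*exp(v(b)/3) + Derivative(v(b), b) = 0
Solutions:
 v(b) = 3*log(-1/(C1 + 3*b)) + 3*log(3)


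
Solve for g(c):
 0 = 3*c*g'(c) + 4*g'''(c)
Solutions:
 g(c) = C1 + Integral(C2*airyai(-6^(1/3)*c/2) + C3*airybi(-6^(1/3)*c/2), c)


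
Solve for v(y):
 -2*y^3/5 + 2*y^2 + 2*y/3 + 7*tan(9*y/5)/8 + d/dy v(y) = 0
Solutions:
 v(y) = C1 + y^4/10 - 2*y^3/3 - y^2/3 + 35*log(cos(9*y/5))/72


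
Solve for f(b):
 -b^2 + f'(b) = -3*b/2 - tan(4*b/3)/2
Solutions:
 f(b) = C1 + b^3/3 - 3*b^2/4 + 3*log(cos(4*b/3))/8


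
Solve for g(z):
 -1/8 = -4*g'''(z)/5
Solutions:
 g(z) = C1 + C2*z + C3*z^2 + 5*z^3/192


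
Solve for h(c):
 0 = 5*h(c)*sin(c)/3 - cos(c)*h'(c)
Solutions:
 h(c) = C1/cos(c)^(5/3)


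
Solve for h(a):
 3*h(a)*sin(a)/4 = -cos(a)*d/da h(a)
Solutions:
 h(a) = C1*cos(a)^(3/4)


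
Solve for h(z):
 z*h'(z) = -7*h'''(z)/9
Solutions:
 h(z) = C1 + Integral(C2*airyai(-21^(2/3)*z/7) + C3*airybi(-21^(2/3)*z/7), z)


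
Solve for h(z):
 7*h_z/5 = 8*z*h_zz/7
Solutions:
 h(z) = C1 + C2*z^(89/40)


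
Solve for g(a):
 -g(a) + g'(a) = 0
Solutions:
 g(a) = C1*exp(a)


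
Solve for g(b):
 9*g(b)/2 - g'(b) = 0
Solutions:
 g(b) = C1*exp(9*b/2)


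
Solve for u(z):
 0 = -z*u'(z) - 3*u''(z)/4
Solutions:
 u(z) = C1 + C2*erf(sqrt(6)*z/3)


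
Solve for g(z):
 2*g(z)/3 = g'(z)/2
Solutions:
 g(z) = C1*exp(4*z/3)


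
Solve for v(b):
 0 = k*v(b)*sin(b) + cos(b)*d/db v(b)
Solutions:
 v(b) = C1*exp(k*log(cos(b)))


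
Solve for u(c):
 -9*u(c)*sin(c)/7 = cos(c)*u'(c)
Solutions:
 u(c) = C1*cos(c)^(9/7)


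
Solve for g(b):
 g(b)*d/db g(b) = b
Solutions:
 g(b) = -sqrt(C1 + b^2)
 g(b) = sqrt(C1 + b^2)


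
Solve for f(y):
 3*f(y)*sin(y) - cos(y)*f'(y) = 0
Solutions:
 f(y) = C1/cos(y)^3


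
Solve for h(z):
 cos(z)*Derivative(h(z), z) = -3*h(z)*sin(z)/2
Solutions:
 h(z) = C1*cos(z)^(3/2)


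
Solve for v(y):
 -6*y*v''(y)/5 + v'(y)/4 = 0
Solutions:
 v(y) = C1 + C2*y^(29/24)


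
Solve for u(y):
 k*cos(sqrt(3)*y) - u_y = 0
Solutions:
 u(y) = C1 + sqrt(3)*k*sin(sqrt(3)*y)/3


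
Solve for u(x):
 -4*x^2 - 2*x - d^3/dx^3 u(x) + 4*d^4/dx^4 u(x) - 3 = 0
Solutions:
 u(x) = C1 + C2*x + C3*x^2 + C4*exp(x/4) - x^5/15 - 17*x^4/12 - 139*x^3/6


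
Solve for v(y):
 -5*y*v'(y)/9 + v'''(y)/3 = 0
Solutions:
 v(y) = C1 + Integral(C2*airyai(3^(2/3)*5^(1/3)*y/3) + C3*airybi(3^(2/3)*5^(1/3)*y/3), y)


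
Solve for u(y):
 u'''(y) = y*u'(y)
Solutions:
 u(y) = C1 + Integral(C2*airyai(y) + C3*airybi(y), y)


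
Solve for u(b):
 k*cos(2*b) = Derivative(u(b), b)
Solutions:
 u(b) = C1 + k*sin(2*b)/2


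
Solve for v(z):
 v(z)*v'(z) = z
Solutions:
 v(z) = -sqrt(C1 + z^2)
 v(z) = sqrt(C1 + z^2)


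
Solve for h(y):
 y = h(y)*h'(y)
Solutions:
 h(y) = -sqrt(C1 + y^2)
 h(y) = sqrt(C1 + y^2)


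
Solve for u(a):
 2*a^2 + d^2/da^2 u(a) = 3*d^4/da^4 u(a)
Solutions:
 u(a) = C1 + C2*a + C3*exp(-sqrt(3)*a/3) + C4*exp(sqrt(3)*a/3) - a^4/6 - 6*a^2


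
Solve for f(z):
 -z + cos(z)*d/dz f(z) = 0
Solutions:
 f(z) = C1 + Integral(z/cos(z), z)


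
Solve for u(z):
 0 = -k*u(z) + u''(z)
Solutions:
 u(z) = C1*exp(-sqrt(k)*z) + C2*exp(sqrt(k)*z)


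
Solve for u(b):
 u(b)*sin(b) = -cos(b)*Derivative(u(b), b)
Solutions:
 u(b) = C1*cos(b)


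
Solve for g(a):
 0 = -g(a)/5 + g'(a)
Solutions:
 g(a) = C1*exp(a/5)


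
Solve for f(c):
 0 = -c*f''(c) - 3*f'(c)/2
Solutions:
 f(c) = C1 + C2/sqrt(c)


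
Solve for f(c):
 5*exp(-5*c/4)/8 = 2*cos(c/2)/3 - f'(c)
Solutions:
 f(c) = C1 + 4*sin(c/2)/3 + exp(-5*c/4)/2


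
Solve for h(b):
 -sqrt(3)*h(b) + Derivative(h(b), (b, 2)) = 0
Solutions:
 h(b) = C1*exp(-3^(1/4)*b) + C2*exp(3^(1/4)*b)


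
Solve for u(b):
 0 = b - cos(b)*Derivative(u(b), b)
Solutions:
 u(b) = C1 + Integral(b/cos(b), b)


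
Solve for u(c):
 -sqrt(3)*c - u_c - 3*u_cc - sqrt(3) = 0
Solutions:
 u(c) = C1 + C2*exp(-c/3) - sqrt(3)*c^2/2 + 2*sqrt(3)*c


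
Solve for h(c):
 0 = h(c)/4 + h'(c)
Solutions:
 h(c) = C1*exp(-c/4)


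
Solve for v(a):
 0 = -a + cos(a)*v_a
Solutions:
 v(a) = C1 + Integral(a/cos(a), a)


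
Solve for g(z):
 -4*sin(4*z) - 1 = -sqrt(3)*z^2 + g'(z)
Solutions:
 g(z) = C1 + sqrt(3)*z^3/3 - z + cos(4*z)


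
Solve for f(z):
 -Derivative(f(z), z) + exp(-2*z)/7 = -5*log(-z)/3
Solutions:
 f(z) = C1 + 5*z*log(-z)/3 - 5*z/3 - exp(-2*z)/14


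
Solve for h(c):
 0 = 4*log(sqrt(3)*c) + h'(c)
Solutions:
 h(c) = C1 - 4*c*log(c) - c*log(9) + 4*c


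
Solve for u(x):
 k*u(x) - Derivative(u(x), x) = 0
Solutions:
 u(x) = C1*exp(k*x)


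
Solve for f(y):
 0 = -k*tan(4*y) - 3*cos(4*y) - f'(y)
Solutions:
 f(y) = C1 + k*log(cos(4*y))/4 - 3*sin(4*y)/4


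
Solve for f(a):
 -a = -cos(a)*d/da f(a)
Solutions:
 f(a) = C1 + Integral(a/cos(a), a)


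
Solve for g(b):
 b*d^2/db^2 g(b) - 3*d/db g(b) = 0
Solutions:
 g(b) = C1 + C2*b^4


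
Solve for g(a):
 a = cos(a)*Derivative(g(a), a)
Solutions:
 g(a) = C1 + Integral(a/cos(a), a)


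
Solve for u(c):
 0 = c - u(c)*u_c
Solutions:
 u(c) = -sqrt(C1 + c^2)
 u(c) = sqrt(C1 + c^2)


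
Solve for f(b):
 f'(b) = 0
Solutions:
 f(b) = C1


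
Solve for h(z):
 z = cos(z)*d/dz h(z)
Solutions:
 h(z) = C1 + Integral(z/cos(z), z)


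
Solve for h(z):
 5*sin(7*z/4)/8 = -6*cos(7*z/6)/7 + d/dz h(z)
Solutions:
 h(z) = C1 + 36*sin(7*z/6)/49 - 5*cos(7*z/4)/14


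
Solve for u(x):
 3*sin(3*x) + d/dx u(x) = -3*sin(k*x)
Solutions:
 u(x) = C1 + cos(3*x) + 3*cos(k*x)/k


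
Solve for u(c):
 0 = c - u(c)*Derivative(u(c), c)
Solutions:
 u(c) = -sqrt(C1 + c^2)
 u(c) = sqrt(C1 + c^2)


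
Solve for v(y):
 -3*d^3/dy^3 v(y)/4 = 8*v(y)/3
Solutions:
 v(y) = C3*exp(-2*2^(2/3)*3^(1/3)*y/3) + (C1*sin(2^(2/3)*3^(5/6)*y/3) + C2*cos(2^(2/3)*3^(5/6)*y/3))*exp(2^(2/3)*3^(1/3)*y/3)


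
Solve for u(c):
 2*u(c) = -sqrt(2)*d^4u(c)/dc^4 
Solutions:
 u(c) = (C1*sin(2^(5/8)*c/2) + C2*cos(2^(5/8)*c/2))*exp(-2^(5/8)*c/2) + (C3*sin(2^(5/8)*c/2) + C4*cos(2^(5/8)*c/2))*exp(2^(5/8)*c/2)


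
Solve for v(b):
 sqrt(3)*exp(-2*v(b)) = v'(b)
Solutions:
 v(b) = log(-sqrt(C1 + 2*sqrt(3)*b))
 v(b) = log(C1 + 2*sqrt(3)*b)/2


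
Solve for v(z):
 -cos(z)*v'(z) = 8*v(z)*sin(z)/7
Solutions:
 v(z) = C1*cos(z)^(8/7)


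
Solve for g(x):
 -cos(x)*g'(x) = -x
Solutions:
 g(x) = C1 + Integral(x/cos(x), x)


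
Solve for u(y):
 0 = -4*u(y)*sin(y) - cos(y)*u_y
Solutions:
 u(y) = C1*cos(y)^4


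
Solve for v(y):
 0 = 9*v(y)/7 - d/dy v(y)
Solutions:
 v(y) = C1*exp(9*y/7)


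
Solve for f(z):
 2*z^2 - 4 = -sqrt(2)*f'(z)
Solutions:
 f(z) = C1 - sqrt(2)*z^3/3 + 2*sqrt(2)*z


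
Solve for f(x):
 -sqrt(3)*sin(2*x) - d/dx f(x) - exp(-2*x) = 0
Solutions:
 f(x) = C1 + sqrt(3)*cos(2*x)/2 + exp(-2*x)/2


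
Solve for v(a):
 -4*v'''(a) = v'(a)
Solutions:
 v(a) = C1 + C2*sin(a/2) + C3*cos(a/2)


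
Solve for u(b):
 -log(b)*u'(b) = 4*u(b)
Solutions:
 u(b) = C1*exp(-4*li(b))


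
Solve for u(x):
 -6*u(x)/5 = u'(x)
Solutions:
 u(x) = C1*exp(-6*x/5)


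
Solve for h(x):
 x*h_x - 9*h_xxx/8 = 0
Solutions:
 h(x) = C1 + Integral(C2*airyai(2*3^(1/3)*x/3) + C3*airybi(2*3^(1/3)*x/3), x)


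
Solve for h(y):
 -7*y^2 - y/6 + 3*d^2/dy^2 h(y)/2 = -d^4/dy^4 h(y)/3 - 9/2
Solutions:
 h(y) = C1 + C2*y + C3*sin(3*sqrt(2)*y/2) + C4*cos(3*sqrt(2)*y/2) + 7*y^4/18 + y^3/54 - 137*y^2/54


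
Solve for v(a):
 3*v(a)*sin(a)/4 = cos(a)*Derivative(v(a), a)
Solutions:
 v(a) = C1/cos(a)^(3/4)


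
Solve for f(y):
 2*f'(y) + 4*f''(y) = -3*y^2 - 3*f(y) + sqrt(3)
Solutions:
 f(y) = -y^2 + 4*y/3 + (C1*sin(sqrt(11)*y/4) + C2*cos(sqrt(11)*y/4))*exp(-y/4) + sqrt(3)/3 + 16/9
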